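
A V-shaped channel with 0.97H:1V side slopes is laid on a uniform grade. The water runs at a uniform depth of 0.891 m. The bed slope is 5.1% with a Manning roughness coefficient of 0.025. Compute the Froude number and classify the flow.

supercritical

For a triangular section with side slope z = 0.97: A = zy² = 0.97×0.891² = 0.7701 m²; P = 2y√(1+z²) = 2×0.891×1.393 = 2.483 m.
Hydraulic radius R = A/P = 0.7701/2.483 = 0.3102 m.
V = (1/n) R^(2/3) √S = (1/0.025) × 0.3102^(2/3) × √0.051 = 4.139 m/s. Hydraulic depth D_h = A/T = 0.7701/1.729 = 0.4455 m.
Froude number Fr = V/√(g·D_h) = 4.139/√(9.81×0.4455) = 1.98, which is greater than 1, so the flow is supercritical.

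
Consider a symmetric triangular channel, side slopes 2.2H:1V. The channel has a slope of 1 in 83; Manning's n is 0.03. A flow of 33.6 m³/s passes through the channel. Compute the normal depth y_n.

Manning's equation rearranged: A R^(2/3) = nQ / (1·√S) = 0.03 × 33.6 / (√0.01205) = 9.183.
At y = 2.36 m: A R^(2/3) = 12.85 — over.
At y = 1.55 m: A R^(2/3) = 4.189 — short.
At y = 2.08 m: A R^(2/3) = 9.177 — close enough.

y_n = 2.08 m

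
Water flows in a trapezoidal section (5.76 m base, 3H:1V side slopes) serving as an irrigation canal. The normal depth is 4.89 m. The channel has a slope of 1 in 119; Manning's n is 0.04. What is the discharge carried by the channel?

With bottom width b = 5.76 m and side slope z = 3: A = (b + zy)y = (5.76 + 3×4.89)×4.89 = 99.9 m²; P = b + 2y√(1+z²) = 5.76 + 2×4.89×3.162 = 36.69 m.
Hydraulic radius R = A/P = 99.9/36.69 = 2.723 m.
Manning's equation: Q = (1/n) A R^(2/3) S^(1/2) = (1/0.04) × 99.9 × 2.723^(2/3) × 0.008403^(1/2) = 446 m³/s.

Q = 446 m³/s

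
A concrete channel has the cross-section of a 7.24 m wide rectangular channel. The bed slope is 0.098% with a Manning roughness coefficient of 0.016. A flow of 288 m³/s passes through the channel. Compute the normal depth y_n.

y_n = 10.5 m

Manning's equation rearranged: A R^(2/3) = nQ / (1·√S) = 0.016 × 288 / (√0.00098) = 147.2.
At y = 8.54 m: A R^(2/3) = 115.2 — low.
At y = 10.5 m: A R^(2/3) = 147.1 — matches.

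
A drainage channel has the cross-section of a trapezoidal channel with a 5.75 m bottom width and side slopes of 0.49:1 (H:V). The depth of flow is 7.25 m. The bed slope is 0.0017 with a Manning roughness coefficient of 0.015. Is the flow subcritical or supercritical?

subcritical

With bottom width b = 5.75 m and side slope z = 0.49: A = (b + zy)y = (5.75 + 0.49×7.25)×7.25 = 67.44 m²; P = b + 2y√(1+z²) = 5.75 + 2×7.25×1.114 = 21.9 m.
Hydraulic radius R = A/P = 67.44/21.9 = 3.08 m.
V = (1/n) R^(2/3) √S = (1/0.015) × 3.08^(2/3) × √0.0017 = 5.819 m/s. Hydraulic depth D_h = A/T = 67.44/12.86 = 5.246 m.
Froude number Fr = V/√(g·D_h) = 5.819/√(9.81×5.246) = 0.811, which is less than 1, so the flow is subcritical.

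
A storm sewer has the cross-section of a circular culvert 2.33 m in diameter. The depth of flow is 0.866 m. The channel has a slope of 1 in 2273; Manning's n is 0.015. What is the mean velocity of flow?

For a circular section of diameter D = 2.33 m at depth y = 0.866 m, the central angle is θ = 2 arccos(1 − 2y/D) = 2.622 rad. Then A = (D²/8)(θ − sin θ) = 1.443 m² and P = Dθ/2 = 3.055 m.
Hydraulic radius R = A/P = 1.443/3.055 = 0.4723 m.
From Manning's equation, V = (1/n) R^(2/3) S^(1/2) = (1/0.015) × 0.4723^(2/3) × 0.0004399^(1/2) = 0.848 m/s.

V = 0.848 m/s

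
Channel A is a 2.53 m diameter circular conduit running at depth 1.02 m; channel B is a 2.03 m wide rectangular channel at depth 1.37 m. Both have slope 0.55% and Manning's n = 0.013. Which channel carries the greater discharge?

Channel A: For a circular section of diameter D = 2.53 m at depth y = 1.02 m, the central angle is θ = 2 arccos(1 − 2y/D) = 2.752 rad. Then A = (D²/8)(θ − sin θ) = 1.898 m² and P = Dθ/2 = 3.481 m. Hydraulic radius R = A/P = 1.898/3.481 = 0.5452 m. Q_A = (1/0.013)·1.898·0.5452^(2/3)·√0.0055 = 7.224 m³/s.
Channel B: Flow area A = b·y = 2.03 × 1.37 = 2.781 m². Wetted perimeter P = b + 2y = 2.03 + 2×1.37 = 4.77 m. Hydraulic radius R = A/P = 2.781/4.77 = 0.583 m. Q_B = (1/0.013)·2.781·0.583^(2/3)·√0.0055 = 11.07 m³/s.
Q_A = 7.224 m³/s vs Q_B = 11.07 m³/s, so channel B carries more.

channel B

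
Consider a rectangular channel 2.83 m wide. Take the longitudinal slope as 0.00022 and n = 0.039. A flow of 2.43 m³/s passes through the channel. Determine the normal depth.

y_n = 2.43 m

Manning's equation rearranged: A R^(2/3) = nQ / (1·√S) = 0.039 × 2.43 / (√0.00022) = 6.389.
Try y = 3 m: A R^(2/3) = 8.271 — too large.
Try y = 1.92 m: A R^(2/3) = 4.739 — too small.
Try y = 2.43 m: A R^(2/3) = 6.383 — ≈ 6.389.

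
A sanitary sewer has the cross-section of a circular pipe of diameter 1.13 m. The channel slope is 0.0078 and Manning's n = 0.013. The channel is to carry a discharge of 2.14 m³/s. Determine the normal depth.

y_n = 0.716 m

Manning's equation rearranged: A R^(2/3) = nQ / (1·√S) = 0.013 × 2.14 / (√0.0078) = 0.315.
At y = 0.882 m: A R^(2/3) = 0.4116 — over.
At y = 0.716 m: A R^(2/3) = 0.3148 — close enough.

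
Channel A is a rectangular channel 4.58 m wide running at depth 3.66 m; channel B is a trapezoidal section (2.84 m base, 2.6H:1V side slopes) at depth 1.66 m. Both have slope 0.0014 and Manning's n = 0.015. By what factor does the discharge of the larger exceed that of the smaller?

Channel A: Flow area A = b·y = 4.58 × 3.66 = 16.76 m². Wetted perimeter P = b + 2y = 4.58 + 2×3.66 = 11.9 m. Hydraulic radius R = A/P = 16.76/11.9 = 1.409 m. Q_A = (1/0.015)·16.76·1.409^(2/3)·√0.0014 = 52.54 m³/s.
Channel B: With bottom width b = 2.84 m and side slope z = 2.6: A = (b + zy)y = (2.84 + 2.6×1.66)×1.66 = 11.88 m²; P = b + 2y√(1+z²) = 2.84 + 2×1.66×2.786 = 12.09 m. Hydraulic radius R = A/P = 11.88/12.09 = 0.9827 m. Q_B = (1/0.015)·11.88·0.9827^(2/3)·√0.0014 = 29.29 m³/s.
The larger discharge is 52.54 m³/s and the smaller is 29.29 m³/s; the ratio is 1.79.

1.79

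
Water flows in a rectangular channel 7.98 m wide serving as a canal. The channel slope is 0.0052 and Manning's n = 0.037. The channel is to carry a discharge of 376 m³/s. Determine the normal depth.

Manning's equation rearranged: A R^(2/3) = nQ / (1·√S) = 0.037 × 376 / (√0.0052) = 192.9.
Trying y = 9.96 m: A R^(2/3) = 159.7 — low.
Trying y = 11.7 m: A R^(2/3) = 193.1 — ≈ 192.9.

y_n = 11.7 m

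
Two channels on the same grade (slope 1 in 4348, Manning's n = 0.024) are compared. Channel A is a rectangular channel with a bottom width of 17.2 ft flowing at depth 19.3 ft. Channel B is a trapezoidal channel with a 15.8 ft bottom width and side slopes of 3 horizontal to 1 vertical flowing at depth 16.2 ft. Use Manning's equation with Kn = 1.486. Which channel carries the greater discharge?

Channel A: Flow area A = b·y = 17.2 × 19.3 = 332 ft². Wetted perimeter P = b + 2y = 17.2 + 2×19.3 = 55.8 ft. Hydraulic radius R = A/P = 332/55.8 = 5.949 ft. Q_A = (1.486/0.024)·332·5.949^(2/3)·√0.00023 = 1023 ft³/s.
Channel B: With bottom width b = 15.8 ft and side slope z = 3: A = (b + zy)y = (15.8 + 3×16.2)×16.2 = 1043 ft²; P = b + 2y√(1+z²) = 15.8 + 2×16.2×3.162 = 118.3 ft. Hydraulic radius R = A/P = 1043/118.3 = 8.822 ft. Q_B = (1.486/0.024)·1043·8.822^(2/3)·√0.00023 = 4183 ft³/s.
Q_A = 1023 ft³/s vs Q_B = 4183 ft³/s, so channel B carries more.

channel B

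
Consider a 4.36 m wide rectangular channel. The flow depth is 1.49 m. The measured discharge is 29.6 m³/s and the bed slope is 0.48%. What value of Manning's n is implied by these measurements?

Flow area A = b·y = 4.36 × 1.49 = 6.496 m². Wetted perimeter P = b + 2y = 4.36 + 2×1.49 = 7.34 m.
Hydraulic radius R = A/P = 6.496/7.34 = 0.8851 m.
Rearranging Manning's equation: n = (1/Q) A R^(2/3) S^(1/2) = (1/29.6) × 6.496 × 0.8851^(2/3) × √0.0048 = 0.014.

n = 0.014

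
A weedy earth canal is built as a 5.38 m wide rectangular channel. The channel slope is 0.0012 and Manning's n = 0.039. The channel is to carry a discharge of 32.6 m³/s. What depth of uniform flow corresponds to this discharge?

Manning's equation rearranged: A R^(2/3) = nQ / (1·√S) = 0.039 × 32.6 / (√0.0012) = 36.7.
Try y = 5.99 m: A R^(2/3) = 48.68 — high.
Try y = 3.63 m: A R^(2/3) = 26.1 — low.
Try y = 4.76 m: A R^(2/3) = 36.74 — ≈ 36.7.

y_n = 4.76 m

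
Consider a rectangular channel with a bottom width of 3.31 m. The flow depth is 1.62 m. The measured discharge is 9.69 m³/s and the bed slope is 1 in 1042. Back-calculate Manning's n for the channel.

Flow area A = b·y = 3.31 × 1.62 = 5.362 m². Wetted perimeter P = b + 2y = 3.31 + 2×1.62 = 6.55 m.
Hydraulic radius R = A/P = 5.362/6.55 = 0.8187 m.
Rearranging Manning's equation: n = (1/Q) A R^(2/3) S^(1/2) = (1/9.69) × 5.362 × 0.8187^(2/3) × √0.0009597 = 0.015.

n = 0.015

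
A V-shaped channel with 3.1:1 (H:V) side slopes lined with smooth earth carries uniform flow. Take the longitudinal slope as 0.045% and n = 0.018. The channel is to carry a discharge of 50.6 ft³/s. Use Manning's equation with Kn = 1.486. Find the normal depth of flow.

y_n = 2.78 ft

Manning's equation rearranged: A R^(2/3) = nQ / (1.486·√S) = 0.018 × 50.6 / (1.486 × √0.00045) = 28.89.
Try y = 3.09 ft: A R^(2/3) = 38.27 — high.
Try y = 2.78 ft: A R^(2/3) = 28.87 — ≈ 28.89.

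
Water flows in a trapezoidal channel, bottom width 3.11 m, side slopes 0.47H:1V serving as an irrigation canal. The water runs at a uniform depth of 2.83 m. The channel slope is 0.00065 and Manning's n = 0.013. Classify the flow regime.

subcritical

With bottom width b = 3.11 m and side slope z = 0.47: A = (b + zy)y = (3.11 + 0.47×2.83)×2.83 = 12.57 m²; P = b + 2y√(1+z²) = 3.11 + 2×2.83×1.105 = 9.364 m.
Hydraulic radius R = A/P = 12.57/9.364 = 1.342 m.
V = (1/n) R^(2/3) √S = (1/0.013) × 1.342^(2/3) × √0.00065 = 2.386 m/s. Hydraulic depth D_h = A/T = 12.57/5.77 = 2.178 m.
Froude number Fr = V/√(g·D_h) = 2.386/√(9.81×2.178) = 0.516, which is less than 1, so the flow is subcritical.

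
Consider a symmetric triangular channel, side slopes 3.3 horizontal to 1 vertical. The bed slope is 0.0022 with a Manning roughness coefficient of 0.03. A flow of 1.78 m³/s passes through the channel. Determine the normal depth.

y_n = 0.807 m

Manning's equation rearranged: A R^(2/3) = nQ / (1·√S) = 0.03 × 1.78 / (√0.0022) = 1.138.
At y = 1.02 m: A R^(2/3) = 2.128 — too large.
At y = 0.807 m: A R^(2/3) = 1.14 — close enough.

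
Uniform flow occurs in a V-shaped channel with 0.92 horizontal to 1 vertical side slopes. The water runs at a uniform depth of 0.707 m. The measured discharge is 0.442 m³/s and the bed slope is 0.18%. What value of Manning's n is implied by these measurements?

For a triangular section with side slope z = 0.92: A = zy² = 0.92×0.707² = 0.4599 m²; P = 2y√(1+z²) = 2×0.707×1.359 = 1.921 m.
Hydraulic radius R = A/P = 0.4599/1.921 = 0.2393 m.
Rearranging Manning's equation: n = (1/Q) A R^(2/3) S^(1/2) = (1/0.442) × 0.4599 × 0.2393^(2/3) × √0.0018 = 0.017.

n = 0.017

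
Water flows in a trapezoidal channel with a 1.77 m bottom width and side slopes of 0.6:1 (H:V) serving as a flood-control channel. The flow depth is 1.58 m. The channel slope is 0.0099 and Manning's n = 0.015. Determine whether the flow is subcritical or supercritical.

supercritical

With bottom width b = 1.77 m and side slope z = 0.6: A = (b + zy)y = (1.77 + 0.6×1.58)×1.58 = 4.294 m²; P = b + 2y√(1+z²) = 1.77 + 2×1.58×1.166 = 5.455 m.
Hydraulic radius R = A/P = 4.294/5.455 = 0.7872 m.
V = (1/n) R^(2/3) √S = (1/0.015) × 0.7872^(2/3) × √0.0099 = 5.655 m/s. Hydraulic depth D_h = A/T = 4.294/3.666 = 1.171 m.
Froude number Fr = V/√(g·D_h) = 5.655/√(9.81×1.171) = 1.67, which is greater than 1, so the flow is supercritical.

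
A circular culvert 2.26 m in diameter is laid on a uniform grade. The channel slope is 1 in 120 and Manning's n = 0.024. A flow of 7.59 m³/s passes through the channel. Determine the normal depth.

y_n = 1.43 m

Manning's equation rearranged: A R^(2/3) = nQ / (1·√S) = 0.024 × 7.59 / (√0.008333) = 1.995.
At y = 1.07 m: A R^(2/3) = 1.248 — short.
At y = 1.62 m: A R^(2/3) = 2.366 — over.
At y = 1.43 m: A R^(2/3) = 1.995 — close enough.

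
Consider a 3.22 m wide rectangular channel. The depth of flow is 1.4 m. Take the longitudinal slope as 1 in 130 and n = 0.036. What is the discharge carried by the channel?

Flow area A = b·y = 3.22 × 1.4 = 4.508 m². Wetted perimeter P = b + 2y = 3.22 + 2×1.4 = 6.02 m.
Hydraulic radius R = A/P = 4.508/6.02 = 0.7488 m.
Manning's equation: Q = (1/n) A R^(2/3) S^(1/2) = (1/0.036) × 4.508 × 0.7488^(2/3) × 0.007692^(1/2) = 9.06 m³/s.

Q = 9.06 m³/s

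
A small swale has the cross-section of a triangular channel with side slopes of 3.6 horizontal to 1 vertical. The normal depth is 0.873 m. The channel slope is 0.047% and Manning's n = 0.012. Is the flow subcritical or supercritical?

For a triangular section with side slope z = 3.6: A = zy² = 3.6×0.873² = 2.744 m²; P = 2y√(1+z²) = 2×0.873×3.736 = 6.524 m.
Hydraulic radius R = A/P = 2.744/6.524 = 0.4206 m.
V = (1/n) R^(2/3) √S = (1/0.012) × 0.4206^(2/3) × √0.00047 = 1.014 m/s. Hydraulic depth D_h = A/T = 2.744/6.286 = 0.4365 m.
Froude number Fr = V/√(g·D_h) = 1.014/√(9.81×0.4365) = 0.49, which is less than 1, so the flow is subcritical.

subcritical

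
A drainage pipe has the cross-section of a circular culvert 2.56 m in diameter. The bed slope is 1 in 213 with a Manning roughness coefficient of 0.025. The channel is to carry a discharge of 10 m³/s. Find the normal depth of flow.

y_n = 2 m

Manning's equation rearranged: A R^(2/3) = nQ / (1·√S) = 0.025 × 10 / (√0.004695) = 3.649.
Try y = 2.24 m: A R^(2/3) = 4.017 — high.
Try y = 1.48 m: A R^(2/3) = 2.424 — low.
Try y = 2 m: A R^(2/3) = 3.647 — matches.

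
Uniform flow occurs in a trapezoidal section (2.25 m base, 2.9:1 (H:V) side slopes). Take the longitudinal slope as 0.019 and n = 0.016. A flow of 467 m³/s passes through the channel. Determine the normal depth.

Manning's equation rearranged: A R^(2/3) = nQ / (1·√S) = 0.016 × 467 / (√0.019) = 54.21.
At y = 3.64 m: A R^(2/3) = 71.41 — over.
At y = 2.23 m: A R^(2/3) = 22.2 — short.
At y = 3.25 m: A R^(2/3) = 54.26 — matches.

y_n = 3.25 m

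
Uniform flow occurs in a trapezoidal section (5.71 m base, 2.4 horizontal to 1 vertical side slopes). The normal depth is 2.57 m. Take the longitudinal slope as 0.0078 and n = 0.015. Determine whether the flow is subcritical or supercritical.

With bottom width b = 5.71 m and side slope z = 2.4: A = (b + zy)y = (5.71 + 2.4×2.57)×2.57 = 30.53 m²; P = b + 2y√(1+z²) = 5.71 + 2×2.57×2.6 = 19.07 m.
Hydraulic radius R = A/P = 30.53/19.07 = 1.6 m.
V = (1/n) R^(2/3) √S = (1/0.015) × 1.6^(2/3) × √0.0078 = 8.056 m/s. Hydraulic depth D_h = A/T = 30.53/18.05 = 1.692 m.
Froude number Fr = V/√(g·D_h) = 8.056/√(9.81×1.692) = 1.98, which is greater than 1, so the flow is supercritical.

supercritical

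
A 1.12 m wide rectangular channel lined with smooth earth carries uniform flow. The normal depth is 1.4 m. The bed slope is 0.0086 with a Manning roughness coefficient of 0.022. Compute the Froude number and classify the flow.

subcritical

Flow area A = b·y = 1.12 × 1.4 = 1.568 m². Wetted perimeter P = b + 2y = 1.12 + 2×1.4 = 3.92 m.
Hydraulic radius R = A/P = 1.568/3.92 = 0.4 m.
V = (1/n) R^(2/3) √S = (1/0.022) × 0.4^(2/3) × √0.0086 = 2.288 m/s. Hydraulic depth D_h = A/T = 1.568/1.12 = 1.4 m.
Froude number Fr = V/√(g·D_h) = 2.288/√(9.81×1.4) = 0.617, which is less than 1, so the flow is subcritical.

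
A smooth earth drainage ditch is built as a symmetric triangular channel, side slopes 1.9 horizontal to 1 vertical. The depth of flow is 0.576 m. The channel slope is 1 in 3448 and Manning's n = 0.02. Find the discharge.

For a triangular section with side slope z = 1.9: A = zy² = 1.9×0.576² = 0.6304 m²; P = 2y√(1+z²) = 2×0.576×2.147 = 2.473 m.
Hydraulic radius R = A/P = 0.6304/2.473 = 0.2549 m.
Manning's equation: Q = (1/n) A R^(2/3) S^(1/2) = (1/0.02) × 0.6304 × 0.2549^(2/3) × 0.00029^(1/2) = 0.216 m³/s.

Q = 0.216 m³/s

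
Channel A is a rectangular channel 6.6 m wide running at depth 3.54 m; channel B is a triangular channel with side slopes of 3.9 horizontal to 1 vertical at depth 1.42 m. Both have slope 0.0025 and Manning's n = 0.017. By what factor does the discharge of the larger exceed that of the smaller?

5.45

Channel A: Flow area A = b·y = 6.6 × 3.54 = 23.36 m². Wetted perimeter P = b + 2y = 6.6 + 2×3.54 = 13.68 m. Hydraulic radius R = A/P = 23.36/13.68 = 1.708 m. Q_A = (1/0.017)·23.36·1.708^(2/3)·√0.0025 = 98.18 m³/s.
Channel B: For a triangular section with side slope z = 3.9: A = zy² = 3.9×1.42² = 7.864 m²; P = 2y√(1+z²) = 2×1.42×4.026 = 11.43 m. Hydraulic radius R = A/P = 7.864/11.43 = 0.6878 m. Q_B = (1/0.017)·7.864·0.6878^(2/3)·√0.0025 = 18.02 m³/s.
The larger discharge is 98.18 m³/s and the smaller is 18.02 m³/s; the ratio is 5.45.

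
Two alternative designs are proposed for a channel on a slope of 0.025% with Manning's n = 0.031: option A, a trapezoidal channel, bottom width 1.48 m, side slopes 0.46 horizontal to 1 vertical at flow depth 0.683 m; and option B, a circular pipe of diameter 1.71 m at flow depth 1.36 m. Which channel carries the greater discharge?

Channel A: With bottom width b = 1.48 m and side slope z = 0.46: A = (b + zy)y = (1.48 + 0.46×0.683)×0.683 = 1.225 m²; P = b + 2y√(1+z²) = 1.48 + 2×0.683×1.101 = 2.984 m. Hydraulic radius R = A/P = 1.225/2.984 = 0.4107 m. Q_A = (1/0.031)·1.225·0.4107^(2/3)·√0.00025 = 0.3454 m³/s.
Channel B: For a circular section of diameter D = 1.71 m at depth y = 1.36 m, the central angle is θ = 2 arccos(1 − 2y/D) = 4.405 rad. Then A = (D²/8)(θ − sin θ) = 1.959 m² and P = Dθ/2 = 3.767 m. Hydraulic radius R = A/P = 1.959/3.767 = 0.52 m. Q_B = (1/0.031)·1.959·0.52^(2/3)·√0.00025 = 0.646 m³/s.
Q_A = 0.3454 m³/s vs Q_B = 0.646 m³/s, so channel B carries more.

channel B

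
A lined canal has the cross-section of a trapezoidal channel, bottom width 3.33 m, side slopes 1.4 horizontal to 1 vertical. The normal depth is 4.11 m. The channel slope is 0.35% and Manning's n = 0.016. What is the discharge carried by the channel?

Q = 229 m³/s

With bottom width b = 3.33 m and side slope z = 1.4: A = (b + zy)y = (3.33 + 1.4×4.11)×4.11 = 37.34 m²; P = b + 2y√(1+z²) = 3.33 + 2×4.11×1.72 = 17.47 m.
Hydraulic radius R = A/P = 37.34/17.47 = 2.137 m.
Manning's equation: Q = (1/n) A R^(2/3) S^(1/2) = (1/0.016) × 37.34 × 2.137^(2/3) × 0.0035^(1/2) = 229 m³/s.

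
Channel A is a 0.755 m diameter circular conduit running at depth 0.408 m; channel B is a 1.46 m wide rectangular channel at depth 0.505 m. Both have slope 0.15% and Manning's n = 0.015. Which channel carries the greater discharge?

channel B

Channel A: For a circular section of diameter D = 0.755 m at depth y = 0.408 m, the central angle is θ = 2 arccos(1 − 2y/D) = 3.303 rad. Then A = (D²/8)(θ − sin θ) = 0.2469 m² and P = Dθ/2 = 1.247 m. Hydraulic radius R = A/P = 0.2469/1.247 = 0.198 m. Q_A = (1/0.015)·0.2469·0.198^(2/3)·√0.0015 = 0.2165 m³/s.
Channel B: Flow area A = b·y = 1.46 × 0.505 = 0.7373 m². Wetted perimeter P = b + 2y = 1.46 + 2×0.505 = 2.47 m. Hydraulic radius R = A/P = 0.7373/2.47 = 0.2985 m. Q_B = (1/0.015)·0.7373·0.2985^(2/3)·√0.0015 = 0.8503 m³/s.
Q_A = 0.2165 m³/s vs Q_B = 0.8503 m³/s, so channel B carries more.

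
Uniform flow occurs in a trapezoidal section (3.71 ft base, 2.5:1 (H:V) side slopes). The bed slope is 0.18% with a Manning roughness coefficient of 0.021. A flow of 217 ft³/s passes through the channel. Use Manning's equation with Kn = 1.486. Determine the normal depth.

Manning's equation rearranged: A R^(2/3) = nQ / (1.486·√S) = 0.021 × 217 / (1.486 × √0.0018) = 72.28.
At y = 2.56 ft: A R^(2/3) = 33.6 — low.
At y = 4.22 ft: A R^(2/3) = 104.1 — high.
At y = 3.6 ft: A R^(2/3) = 72.17 — ≈ 72.28.

y_n = 3.6 ft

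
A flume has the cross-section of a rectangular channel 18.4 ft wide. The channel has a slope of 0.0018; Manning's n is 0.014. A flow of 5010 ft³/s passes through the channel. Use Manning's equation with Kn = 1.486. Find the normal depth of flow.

Manning's equation rearranged: A R^(2/3) = nQ / (1.486·√S) = 0.014 × 5010 / (1.486 × √0.0018) = 1113.
Trying y = 15.7 ft: A R^(2/3) = 932.6 — low.
Trying y = 18.1 ft: A R^(2/3) = 1112 — close enough.

y_n = 18.1 ft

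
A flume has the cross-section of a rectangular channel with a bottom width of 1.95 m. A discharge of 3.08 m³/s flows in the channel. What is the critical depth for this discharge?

For a rectangular channel, critical depth y_c = (q²/g)^(1/3) where q = Q/b = 3.08/1.95 = 1.579 m²/s.
So y_c = (1.579²/9.81)^(1/3) = 0.634 m.

y_c = 0.634 m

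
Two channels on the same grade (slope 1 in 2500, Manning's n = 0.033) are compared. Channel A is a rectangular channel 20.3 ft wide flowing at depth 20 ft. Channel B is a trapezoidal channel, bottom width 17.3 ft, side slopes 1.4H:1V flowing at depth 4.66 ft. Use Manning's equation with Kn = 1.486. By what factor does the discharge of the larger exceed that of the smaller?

5.85

Channel A: Flow area A = b·y = 20.3 × 20 = 406 ft². Wetted perimeter P = b + 2y = 20.3 + 2×20 = 60.3 ft. Hydraulic radius R = A/P = 406/60.3 = 6.733 ft. Q_A = (1.486/0.033)·406·6.733^(2/3)·√0.0004 = 1304 ft³/s.
Channel B: With bottom width b = 17.3 ft and side slope z = 1.4: A = (b + zy)y = (17.3 + 1.4×4.66)×4.66 = 111 ft²; P = b + 2y√(1+z²) = 17.3 + 2×4.66×1.72 = 33.33 ft. Hydraulic radius R = A/P = 111/33.33 = 3.33 ft. Q_B = (1.486/0.033)·111·3.33^(2/3)·√0.0004 = 223 ft³/s.
The larger discharge is 1304 ft³/s and the smaller is 223 ft³/s; the ratio is 5.85.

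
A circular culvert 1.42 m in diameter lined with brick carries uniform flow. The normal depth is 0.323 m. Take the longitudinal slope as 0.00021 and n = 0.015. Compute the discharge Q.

Q = 0.087 m³/s

For a circular section of diameter D = 1.42 m at depth y = 0.323 m, the central angle is θ = 2 arccos(1 − 2y/D) = 1.989 rad. Then A = (D²/8)(θ − sin θ) = 0.2709 m² and P = Dθ/2 = 1.412 m.
Hydraulic radius R = A/P = 0.2709/1.412 = 0.1918 m.
Manning's equation: Q = (1/n) A R^(2/3) S^(1/2) = (1/0.015) × 0.2709 × 0.1918^(2/3) × 0.00021^(1/2) = 0.087 m³/s.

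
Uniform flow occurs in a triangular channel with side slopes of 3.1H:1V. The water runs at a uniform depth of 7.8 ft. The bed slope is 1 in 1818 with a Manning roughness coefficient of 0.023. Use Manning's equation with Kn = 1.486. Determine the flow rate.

For a triangular section with side slope z = 3.1: A = zy² = 3.1×7.8² = 188.6 ft²; P = 2y√(1+z²) = 2×7.8×3.257 = 50.81 ft.
Hydraulic radius R = A/P = 188.6/50.81 = 3.712 ft.
Manning's equation: Q = (1.486/n) A R^(2/3) S^(1/2) = (1.486/0.023) × 188.6 × 3.712^(2/3) × 0.0005501^(1/2) = 685 ft³/s.

Q = 685 ft³/s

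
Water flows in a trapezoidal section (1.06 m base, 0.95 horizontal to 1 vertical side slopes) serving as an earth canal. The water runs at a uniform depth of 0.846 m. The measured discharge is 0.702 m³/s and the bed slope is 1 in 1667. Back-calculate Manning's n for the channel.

n = 0.033

With bottom width b = 1.06 m and side slope z = 0.95: A = (b + zy)y = (1.06 + 0.95×0.846)×0.846 = 1.577 m²; P = b + 2y√(1+z²) = 1.06 + 2×0.846×1.379 = 3.394 m.
Hydraulic radius R = A/P = 1.577/3.394 = 0.4646 m.
Rearranging Manning's equation: n = (1/Q) A R^(2/3) S^(1/2) = (1/0.702) × 1.577 × 0.4646^(2/3) × √0.0005999 = 0.033.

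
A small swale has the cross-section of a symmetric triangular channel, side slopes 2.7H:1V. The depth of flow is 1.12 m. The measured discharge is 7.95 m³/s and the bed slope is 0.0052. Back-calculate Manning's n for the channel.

n = 0.02

For a triangular section with side slope z = 2.7: A = zy² = 2.7×1.12² = 3.387 m²; P = 2y√(1+z²) = 2×1.12×2.879 = 6.449 m.
Hydraulic radius R = A/P = 3.387/6.449 = 0.5251 m.
Rearranging Manning's equation: n = (1/Q) A R^(2/3) S^(1/2) = (1/7.95) × 3.387 × 0.5251^(2/3) × √0.0052 = 0.02.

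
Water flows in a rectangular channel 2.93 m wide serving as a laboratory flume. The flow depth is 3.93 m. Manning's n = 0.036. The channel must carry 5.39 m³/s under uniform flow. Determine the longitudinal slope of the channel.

S = 0.00026

Flow area A = b·y = 2.93 × 3.93 = 11.51 m². Wetted perimeter P = b + 2y = 2.93 + 2×3.93 = 10.79 m.
Hydraulic radius R = A/P = 11.51/10.79 = 1.067 m.
From Manning's equation, S = [nQ / (1 A R^(2/3))]² = [0.036 × 5.39 / (1 × 11.51 × 1.067^(2/3))]² = 0.00026.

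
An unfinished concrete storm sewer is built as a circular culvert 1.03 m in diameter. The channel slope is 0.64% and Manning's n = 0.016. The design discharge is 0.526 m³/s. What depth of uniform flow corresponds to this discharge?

Manning's equation rearranged: A R^(2/3) = nQ / (1·√S) = 0.016 × 0.526 / (√0.0064) = 0.1052.
Try y = 0.306 m: A R^(2/3) = 0.06481 — short.
Try y = 0.395 m: A R^(2/3) = 0.1052 — ≈ 0.1052.

y_n = 0.395 m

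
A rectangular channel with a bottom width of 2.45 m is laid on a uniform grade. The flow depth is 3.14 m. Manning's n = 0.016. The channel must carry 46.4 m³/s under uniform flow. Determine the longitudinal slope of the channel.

Flow area A = b·y = 2.45 × 3.14 = 7.693 m². Wetted perimeter P = b + 2y = 2.45 + 2×3.14 = 8.73 m.
Hydraulic radius R = A/P = 7.693/8.73 = 0.8812 m.
From Manning's equation, S = [nQ / (1 A R^(2/3))]² = [0.016 × 46.4 / (1 × 7.693 × 0.8812^(2/3))]² = 0.011.

S = 0.011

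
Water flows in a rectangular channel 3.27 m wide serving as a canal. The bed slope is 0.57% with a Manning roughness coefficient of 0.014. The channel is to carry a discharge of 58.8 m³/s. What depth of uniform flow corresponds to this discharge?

Manning's equation rearranged: A R^(2/3) = nQ / (1·√S) = 0.014 × 58.8 / (√0.0057) = 10.9.
Try y = 2.31 m: A R^(2/3) = 7.338 — short.
Try y = 3.17 m: A R^(2/3) = 10.9 — matches.

y_n = 3.17 m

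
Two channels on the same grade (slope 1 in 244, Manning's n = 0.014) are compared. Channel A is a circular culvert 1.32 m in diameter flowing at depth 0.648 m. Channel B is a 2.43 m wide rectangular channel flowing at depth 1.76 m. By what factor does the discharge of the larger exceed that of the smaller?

Channel A: For a circular section of diameter D = 1.32 m at depth y = 0.648 m, the central angle is θ = 2 arccos(1 − 2y/D) = 3.105 rad. Then A = (D²/8)(θ − sin θ) = 0.6684 m² and P = Dθ/2 = 2.049 m. Hydraulic radius R = A/P = 0.6684/2.049 = 0.3261 m. Q_A = (1/0.014)·0.6684·0.3261^(2/3)·√0.004098 = 1.448 m³/s.
Channel B: Flow area A = b·y = 2.43 × 1.76 = 4.277 m². Wetted perimeter P = b + 2y = 2.43 + 2×1.76 = 5.95 m. Hydraulic radius R = A/P = 4.277/5.95 = 0.7188 m. Q_B = (1/0.014)·4.277·0.7188^(2/3)·√0.004098 = 15.69 m³/s.
The larger discharge is 15.69 m³/s and the smaller is 1.448 m³/s; the ratio is 10.8.

10.8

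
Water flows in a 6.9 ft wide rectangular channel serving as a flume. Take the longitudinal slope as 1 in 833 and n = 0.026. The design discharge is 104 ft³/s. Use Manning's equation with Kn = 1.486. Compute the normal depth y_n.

y_n = 4.79 ft

Manning's equation rearranged: A R^(2/3) = nQ / (1.486·√S) = 0.026 × 104 / (1.486 × √0.0012) = 52.52.
At y = 3.51 ft: A R^(2/3) = 35.03 — too small.
At y = 4.79 ft: A R^(2/3) = 52.56 — matches.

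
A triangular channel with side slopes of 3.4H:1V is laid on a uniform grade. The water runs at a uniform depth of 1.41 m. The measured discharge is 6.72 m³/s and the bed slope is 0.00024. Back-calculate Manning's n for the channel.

n = 0.012

For a triangular section with side slope z = 3.4: A = zy² = 3.4×1.41² = 6.76 m²; P = 2y√(1+z²) = 2×1.41×3.544 = 9.994 m.
Hydraulic radius R = A/P = 6.76/9.994 = 0.6764 m.
Rearranging Manning's equation: n = (1/Q) A R^(2/3) S^(1/2) = (1/6.72) × 6.76 × 0.6764^(2/3) × √0.00024 = 0.012.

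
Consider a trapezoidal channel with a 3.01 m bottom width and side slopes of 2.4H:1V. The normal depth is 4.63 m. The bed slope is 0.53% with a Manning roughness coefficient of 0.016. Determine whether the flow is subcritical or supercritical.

supercritical

With bottom width b = 3.01 m and side slope z = 2.4: A = (b + zy)y = (3.01 + 2.4×4.63)×4.63 = 65.38 m²; P = b + 2y√(1+z²) = 3.01 + 2×4.63×2.6 = 27.09 m.
Hydraulic radius R = A/P = 65.38/27.09 = 2.414 m.
V = (1/n) R^(2/3) √S = (1/0.016) × 2.414^(2/3) × √0.0053 = 8.188 m/s. Hydraulic depth D_h = A/T = 65.38/25.23 = 2.591 m.
Froude number Fr = V/√(g·D_h) = 8.188/√(9.81×2.591) = 1.62, which is greater than 1, so the flow is supercritical.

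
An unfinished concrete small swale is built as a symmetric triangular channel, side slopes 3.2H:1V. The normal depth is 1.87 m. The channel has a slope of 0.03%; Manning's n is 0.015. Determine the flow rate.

For a triangular section with side slope z = 3.2: A = zy² = 3.2×1.87² = 11.19 m²; P = 2y√(1+z²) = 2×1.87×3.353 = 12.54 m.
Hydraulic radius R = A/P = 11.19/12.54 = 0.8924 m.
Manning's equation: Q = (1/n) A R^(2/3) S^(1/2) = (1/0.015) × 11.19 × 0.8924^(2/3) × 0.0003^(1/2) = 12 m³/s.

Q = 12 m³/s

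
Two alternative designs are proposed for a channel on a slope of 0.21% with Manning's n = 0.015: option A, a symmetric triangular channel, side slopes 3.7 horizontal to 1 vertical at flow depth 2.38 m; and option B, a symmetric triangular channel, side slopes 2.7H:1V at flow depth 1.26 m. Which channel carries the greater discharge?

channel A

Channel A: For a triangular section with side slope z = 3.7: A = zy² = 3.7×2.38² = 20.96 m²; P = 2y√(1+z²) = 2×2.38×3.833 = 18.24 m. Hydraulic radius R = A/P = 20.96/18.24 = 1.149 m. Q_A = (1/0.015)·20.96·1.149^(2/3)·√0.0021 = 70.23 m³/s.
Channel B: For a triangular section with side slope z = 2.7: A = zy² = 2.7×1.26² = 4.287 m²; P = 2y√(1+z²) = 2×1.26×2.879 = 7.256 m. Hydraulic radius R = A/P = 4.287/7.256 = 0.5908 m. Q_B = (1/0.015)·4.287·0.5908^(2/3)·√0.0021 = 9.22 m³/s.
Q_A = 70.23 m³/s vs Q_B = 9.22 m³/s, so channel A carries more.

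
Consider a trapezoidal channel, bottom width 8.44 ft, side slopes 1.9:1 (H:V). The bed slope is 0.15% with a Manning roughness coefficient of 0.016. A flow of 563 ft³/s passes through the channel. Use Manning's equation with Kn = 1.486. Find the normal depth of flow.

Manning's equation rearranged: A R^(2/3) = nQ / (1.486·√S) = 0.016 × 563 / (1.486 × √0.0015) = 156.5.
At y = 3.42 ft: A R^(2/3) = 86.66 — low.
At y = 5.86 ft: A R^(2/3) = 260 — high.
At y = 4.59 ft: A R^(2/3) = 156.4 — ≈ 156.5.

y_n = 4.59 ft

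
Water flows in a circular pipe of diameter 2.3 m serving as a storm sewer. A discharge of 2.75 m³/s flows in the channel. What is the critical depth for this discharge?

At critical depth, Q² T / (g A³) = 1, i.e. A³/T = Q²/g = 2.75²/9.81 = 0.7709.
Try y = 0.635 m: A³/T = 0.3959 — short.
Try y = 0.889 m: A³/T = 1.454 — over.
Try y = 0.754 m: A³/T = 0.7704 — close enough.

y_c = 0.754 m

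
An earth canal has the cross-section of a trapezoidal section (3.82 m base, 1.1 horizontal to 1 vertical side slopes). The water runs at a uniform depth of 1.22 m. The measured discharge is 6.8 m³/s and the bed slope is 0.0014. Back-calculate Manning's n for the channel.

With bottom width b = 3.82 m and side slope z = 1.1: A = (b + zy)y = (3.82 + 1.1×1.22)×1.22 = 6.298 m²; P = b + 2y√(1+z²) = 3.82 + 2×1.22×1.487 = 7.447 m.
Hydraulic radius R = A/P = 6.298/7.447 = 0.8456 m.
Rearranging Manning's equation: n = (1/Q) A R^(2/3) S^(1/2) = (1/6.8) × 6.298 × 0.8456^(2/3) × √0.0014 = 0.031.

n = 0.031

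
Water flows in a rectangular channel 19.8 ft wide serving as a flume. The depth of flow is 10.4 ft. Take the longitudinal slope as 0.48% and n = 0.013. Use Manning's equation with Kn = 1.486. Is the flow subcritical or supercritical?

supercritical

Flow area A = b·y = 19.8 × 10.4 = 205.9 ft². Wetted perimeter P = b + 2y = 19.8 + 2×10.4 = 40.6 ft.
Hydraulic radius R = A/P = 205.9/40.6 = 5.072 ft.
V = (1.486/n) R^(2/3) √S = (1.486/0.013) × 5.072^(2/3) × √0.0048 = 23.38 ft/s. Hydraulic depth D_h = A/T = 205.9/19.8 = 10.4 ft.
Froude number Fr = V/√(g·D_h) = 23.38/√(32.2×10.4) = 1.28, which is greater than 1, so the flow is supercritical.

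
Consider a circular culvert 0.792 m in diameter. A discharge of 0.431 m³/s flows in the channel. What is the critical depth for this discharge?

At critical depth, Q² T / (g A³) = 1, i.e. A³/T = Q²/g = 0.431²/9.81 = 0.01894.
Try y = 0.345 m: A³/T = 0.01114 — too small.
Try y = 0.495 m: A³/T = 0.04432 — too large.
Try y = 0.396 m: A³/T = 0.01887 — close enough.

y_c = 0.396 m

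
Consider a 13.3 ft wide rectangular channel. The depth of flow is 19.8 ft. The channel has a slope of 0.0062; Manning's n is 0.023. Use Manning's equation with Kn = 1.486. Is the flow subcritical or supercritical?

subcritical

Flow area A = b·y = 13.3 × 19.8 = 263.3 ft². Wetted perimeter P = b + 2y = 13.3 + 2×19.8 = 52.9 ft.
Hydraulic radius R = A/P = 263.3/52.9 = 4.978 ft.
V = (1.486/n) R^(2/3) √S = (1.486/0.023) × 4.978^(2/3) × √0.0062 = 14.83 ft/s. Hydraulic depth D_h = A/T = 263.3/13.3 = 19.8 ft.
Froude number Fr = V/√(g·D_h) = 14.83/√(32.2×19.8) = 0.587, which is less than 1, so the flow is subcritical.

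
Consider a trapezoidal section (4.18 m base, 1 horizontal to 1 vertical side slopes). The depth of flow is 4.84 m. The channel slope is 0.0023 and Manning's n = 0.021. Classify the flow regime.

With bottom width b = 4.18 m and side slope z = 1: A = (b + zy)y = (4.18 + 1×4.84)×4.84 = 43.66 m²; P = b + 2y√(1+z²) = 4.18 + 2×4.84×1.414 = 17.87 m.
Hydraulic radius R = A/P = 43.66/17.87 = 2.443 m.
V = (1/n) R^(2/3) √S = (1/0.021) × 2.443^(2/3) × √0.0023 = 4.143 m/s. Hydraulic depth D_h = A/T = 43.66/13.86 = 3.15 m.
Froude number Fr = V/√(g·D_h) = 4.143/√(9.81×3.15) = 0.745, which is less than 1, so the flow is subcritical.

subcritical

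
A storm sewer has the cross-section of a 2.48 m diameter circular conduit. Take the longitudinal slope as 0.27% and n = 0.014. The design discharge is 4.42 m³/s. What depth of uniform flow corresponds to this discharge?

y_n = 0.995 m

Manning's equation rearranged: A R^(2/3) = nQ / (1·√S) = 0.014 × 4.42 / (√0.0027) = 1.191.
At y = 0.713 m: A R^(2/3) = 0.6332 — too small.
At y = 1.08 m: A R^(2/3) = 1.38 — too large.
At y = 0.995 m: A R^(2/3) = 1.19 — matches.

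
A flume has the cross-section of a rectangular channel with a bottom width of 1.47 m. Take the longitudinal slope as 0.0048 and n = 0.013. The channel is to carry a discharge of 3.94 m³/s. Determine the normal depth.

y_n = 0.915 m

Manning's equation rearranged: A R^(2/3) = nQ / (1·√S) = 0.013 × 3.94 / (√0.0048) = 0.7393.
Trying y = 1.11 m: A R^(2/3) = 0.9471 — high.
Trying y = 0.758 m: A R^(2/3) = 0.5775 — low.
Trying y = 0.915 m: A R^(2/3) = 0.7394 — ≈ 0.7393.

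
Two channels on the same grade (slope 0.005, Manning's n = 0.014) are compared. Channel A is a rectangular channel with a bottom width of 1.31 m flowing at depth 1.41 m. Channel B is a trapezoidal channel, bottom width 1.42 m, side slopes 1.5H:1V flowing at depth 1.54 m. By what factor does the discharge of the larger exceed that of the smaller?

4.67

Channel A: Flow area A = b·y = 1.31 × 1.41 = 1.847 m². Wetted perimeter P = b + 2y = 1.31 + 2×1.41 = 4.13 m. Hydraulic radius R = A/P = 1.847/4.13 = 0.4472 m. Q_A = (1/0.014)·1.847·0.4472^(2/3)·√0.005 = 5.456 m³/s.
Channel B: With bottom width b = 1.42 m and side slope z = 1.5: A = (b + zy)y = (1.42 + 1.5×1.54)×1.54 = 5.744 m²; P = b + 2y√(1+z²) = 1.42 + 2×1.54×1.803 = 6.973 m. Hydraulic radius R = A/P = 5.744/6.973 = 0.8238 m. Q_B = (1/0.014)·5.744·0.8238^(2/3)·√0.005 = 25.5 m³/s.
The larger discharge is 25.5 m³/s and the smaller is 5.456 m³/s; the ratio is 4.67.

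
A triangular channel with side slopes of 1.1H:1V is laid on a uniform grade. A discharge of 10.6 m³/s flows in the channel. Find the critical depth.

y_c = 1.8 m

At critical depth, Q² T / (g A³) = 1, i.e. A³/T = Q²/g = 10.6²/9.81 = 11.45.
Try y = 1.33 m: A³/T = 2.518 — short.
Try y = 2.05 m: A³/T = 21.9 — over.
Try y = 1.8 m: A³/T = 11.43 — close enough.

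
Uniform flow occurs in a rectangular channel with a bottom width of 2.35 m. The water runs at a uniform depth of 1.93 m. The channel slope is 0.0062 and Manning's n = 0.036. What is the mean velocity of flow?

Flow area A = b·y = 2.35 × 1.93 = 4.535 m². Wetted perimeter P = b + 2y = 2.35 + 2×1.93 = 6.21 m.
Hydraulic radius R = A/P = 4.535/6.21 = 0.7304 m.
From Manning's equation, V = (1/n) R^(2/3) S^(1/2) = (1/0.036) × 0.7304^(2/3) × 0.0062^(1/2) = 1.77 m/s.

V = 1.77 m/s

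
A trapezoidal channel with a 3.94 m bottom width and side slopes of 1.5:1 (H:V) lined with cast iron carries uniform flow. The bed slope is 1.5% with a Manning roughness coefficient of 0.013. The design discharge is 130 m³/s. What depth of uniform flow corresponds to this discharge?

y_n = 1.85 m

Manning's equation rearranged: A R^(2/3) = nQ / (1·√S) = 0.013 × 130 / (√0.015) = 13.8.
Try y = 2.22 m: A R^(2/3) = 19.73 — over.
Try y = 1.85 m: A R^(2/3) = 13.8 — ≈ 13.8.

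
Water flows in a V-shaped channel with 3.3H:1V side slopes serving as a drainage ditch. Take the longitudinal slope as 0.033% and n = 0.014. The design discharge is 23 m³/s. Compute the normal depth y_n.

y_n = 2.26 m

Manning's equation rearranged: A R^(2/3) = nQ / (1·√S) = 0.014 × 23 / (√0.00033) = 17.73.
Trying y = 1.84 m: A R^(2/3) = 10.26 — short.
Trying y = 2.45 m: A R^(2/3) = 22.02 — over.
Trying y = 2.26 m: A R^(2/3) = 17.76 — matches.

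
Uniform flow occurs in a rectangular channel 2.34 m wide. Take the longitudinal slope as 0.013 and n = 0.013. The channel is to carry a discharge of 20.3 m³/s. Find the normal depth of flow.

Manning's equation rearranged: A R^(2/3) = nQ / (1·√S) = 0.013 × 20.3 / (√0.013) = 2.315.
Try y = 1.57 m: A R^(2/3) = 2.814 — over.
Try y = 0.953 m: A R^(2/3) = 1.452 — short.
Try y = 1.35 m: A R^(2/3) = 2.314 — close enough.

y_n = 1.35 m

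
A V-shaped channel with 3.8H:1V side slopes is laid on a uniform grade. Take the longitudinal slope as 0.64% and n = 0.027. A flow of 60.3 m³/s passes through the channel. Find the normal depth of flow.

y_n = 2.25 m

Manning's equation rearranged: A R^(2/3) = nQ / (1·√S) = 0.027 × 60.3 / (√0.0064) = 20.35.
At y = 1.58 m: A R^(2/3) = 7.928 — too small.
At y = 2.25 m: A R^(2/3) = 20.35 — ≈ 20.35.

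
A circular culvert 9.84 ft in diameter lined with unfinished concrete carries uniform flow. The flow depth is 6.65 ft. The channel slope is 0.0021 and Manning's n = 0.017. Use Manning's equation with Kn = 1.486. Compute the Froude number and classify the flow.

For a circular section of diameter D = 9.84 ft at depth y = 6.65 ft, the central angle is θ = 2 arccos(1 − 2y/D) = 3.86 rad. Then A = (D²/8)(θ − sin θ) = 54.69 ft² and P = Dθ/2 = 18.99 ft.
Hydraulic radius R = A/P = 54.69/18.99 = 2.88 ft.
V = (1.486/n) R^(2/3) √S = (1.486/0.017) × 2.88^(2/3) × √0.0021 = 8.108 ft/s. Hydraulic depth D_h = A/T = 54.69/9.212 = 5.937 ft.
Froude number Fr = V/√(g·D_h) = 8.108/√(32.2×5.937) = 0.586, which is less than 1, so the flow is subcritical.

subcritical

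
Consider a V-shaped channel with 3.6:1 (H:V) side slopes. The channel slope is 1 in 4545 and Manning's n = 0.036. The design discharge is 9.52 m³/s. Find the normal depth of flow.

y_n = 2.41 m

Manning's equation rearranged: A R^(2/3) = nQ / (1·√S) = 0.036 × 9.52 / (√0.00022) = 23.11.
At y = 2.15 m: A R^(2/3) = 17.04 — low.
At y = 2.88 m: A R^(2/3) = 37.15 — high.
At y = 2.41 m: A R^(2/3) = 23.1 — ≈ 23.11.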